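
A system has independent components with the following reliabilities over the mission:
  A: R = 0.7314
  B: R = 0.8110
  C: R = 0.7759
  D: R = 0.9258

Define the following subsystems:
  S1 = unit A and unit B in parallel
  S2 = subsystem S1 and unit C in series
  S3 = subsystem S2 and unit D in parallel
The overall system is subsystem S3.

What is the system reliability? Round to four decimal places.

Parallel (A and B): 1 − (1 − 0.731400)(1 − 0.811000) = 0.949235
Series ([0.949235] and C): 0.949235 × 0.775900 = 0.736511
Parallel ([0.736511] and D): 1 − (1 − 0.736511)(1 − 0.925800) = 0.9804

0.9804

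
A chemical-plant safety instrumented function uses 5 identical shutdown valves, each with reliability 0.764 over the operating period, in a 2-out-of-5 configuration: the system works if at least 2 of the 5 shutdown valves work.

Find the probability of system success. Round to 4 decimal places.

0.9874

R = Σ_{i=2}^{5} C(5,i) p^i (1−p)^{5−i} with p = 0.764
C(5,2)·0.764^2·0.236^3 = 0.076722
C(5,3)·0.764^3·0.236^2 = 0.248373
C(5,4)·0.764^4·0.236^1 = 0.402027
C(5,5)·0.764^5·0.236^0 = 0.260296
Sum = 0.9874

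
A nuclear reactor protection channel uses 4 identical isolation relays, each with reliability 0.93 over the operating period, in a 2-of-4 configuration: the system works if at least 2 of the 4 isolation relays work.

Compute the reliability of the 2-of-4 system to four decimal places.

0.9987

R = Σ_{i=2}^{4} C(4,i) p^i (1−p)^{4−i} with p = 0.93
C(4,2)·0.93^2·0.07^2 = 0.025428
C(4,3)·0.93^3·0.07^1 = 0.225220
C(4,4)·0.93^4·0.07^0 = 0.748052
Sum = 0.9987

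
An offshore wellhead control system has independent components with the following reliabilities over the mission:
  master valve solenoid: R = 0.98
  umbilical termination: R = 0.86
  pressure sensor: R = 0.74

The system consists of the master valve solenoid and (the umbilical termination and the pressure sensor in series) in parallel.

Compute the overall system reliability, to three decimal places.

0.993

Series (umbilical termination and pressure sensor): 0.86000 × 0.74000 = 0.63640
Parallel (master valve solenoid and [0.63640]): 1 − (1 − 0.98000)(1 − 0.63640) = 0.993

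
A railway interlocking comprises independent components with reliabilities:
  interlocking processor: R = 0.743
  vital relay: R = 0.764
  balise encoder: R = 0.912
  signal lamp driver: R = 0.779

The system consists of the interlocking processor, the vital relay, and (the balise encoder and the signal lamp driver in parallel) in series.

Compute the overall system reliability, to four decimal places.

Parallel (balise encoder and signal lamp driver): 1 − (1 − 0.912000)(1 − 0.779000) = 0.980552
Series (interlocking processor, vital relay, and [0.980552]): 0.743000 × 0.764000 × 0.980552 = 0.5566

0.5566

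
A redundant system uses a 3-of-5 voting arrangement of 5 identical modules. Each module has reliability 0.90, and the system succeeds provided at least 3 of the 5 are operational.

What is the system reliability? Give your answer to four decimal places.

0.9914

R = Σ_{i=3}^{5} C(5,i) p^i (1−p)^{5−i} with p = 0.90
C(5,3)·0.90^3·0.10^2 = 0.072900
C(5,4)·0.90^4·0.10^1 = 0.328050
C(5,5)·0.90^5·0.10^0 = 0.590490
Sum = 0.9914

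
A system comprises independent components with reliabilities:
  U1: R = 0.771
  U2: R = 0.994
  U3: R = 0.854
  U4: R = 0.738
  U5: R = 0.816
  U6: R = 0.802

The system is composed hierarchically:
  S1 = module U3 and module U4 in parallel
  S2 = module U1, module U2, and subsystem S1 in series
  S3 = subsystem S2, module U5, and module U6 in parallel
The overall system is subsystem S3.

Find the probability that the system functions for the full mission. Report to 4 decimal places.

Parallel (U3 and U4): 1 − (1 − 0.854000)(1 − 0.738000) = 0.961748
Series (U1, U2, and [0.961748]): 0.771000 × 0.994000 × 0.961748 = 0.737059
Parallel ([0.737059], U5, and U6): 1 − (1 − 0.737059)(1 − 0.816000)(1 − 0.802000) = 0.9904

0.9904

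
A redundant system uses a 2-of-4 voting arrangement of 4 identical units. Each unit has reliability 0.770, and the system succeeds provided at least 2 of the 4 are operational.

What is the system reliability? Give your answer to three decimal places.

R = Σ_{i=2}^{4} C(4,i) p^i (1−p)^{4−i} with p = 0.770
C(4,2)·0.770^2·0.230^2 = 0.18819
C(4,3)·0.770^3·0.230^1 = 0.42001
C(4,4)·0.770^4·0.230^0 = 0.35153
Sum = 0.960

0.960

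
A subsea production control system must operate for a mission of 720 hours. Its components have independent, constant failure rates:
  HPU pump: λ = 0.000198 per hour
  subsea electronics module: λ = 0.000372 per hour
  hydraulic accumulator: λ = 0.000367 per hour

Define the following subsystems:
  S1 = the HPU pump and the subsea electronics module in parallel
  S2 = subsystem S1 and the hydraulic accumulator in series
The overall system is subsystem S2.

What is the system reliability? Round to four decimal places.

R(HPU pump) = exp(−0.000198 × 720) = 0.867136
R(subsea electronics module) = exp(−0.000372 × 720) = 0.765030
R(hydraulic accumulator) = exp(−0.000367 × 720) = 0.767789
Parallel (HPU pump and subsea electronics module): 1 − (1 − 0.867136)(1 − 0.765030) = 0.968781
Series ([0.968781] and hydraulic accumulator): 0.968781 × 0.767789 = 0.7438

0.7438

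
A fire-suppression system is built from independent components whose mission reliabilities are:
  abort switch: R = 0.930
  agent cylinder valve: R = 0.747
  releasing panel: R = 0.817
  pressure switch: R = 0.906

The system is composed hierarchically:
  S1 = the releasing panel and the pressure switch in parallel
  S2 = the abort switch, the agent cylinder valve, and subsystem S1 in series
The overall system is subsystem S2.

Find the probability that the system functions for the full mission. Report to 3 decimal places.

0.683

Parallel (releasing panel and pressure switch): 1 − (1 − 0.81700)(1 − 0.90600) = 0.98280
Series (abort switch, agent cylinder valve, and [0.98280]): 0.93000 × 0.74700 × 0.98280 = 0.683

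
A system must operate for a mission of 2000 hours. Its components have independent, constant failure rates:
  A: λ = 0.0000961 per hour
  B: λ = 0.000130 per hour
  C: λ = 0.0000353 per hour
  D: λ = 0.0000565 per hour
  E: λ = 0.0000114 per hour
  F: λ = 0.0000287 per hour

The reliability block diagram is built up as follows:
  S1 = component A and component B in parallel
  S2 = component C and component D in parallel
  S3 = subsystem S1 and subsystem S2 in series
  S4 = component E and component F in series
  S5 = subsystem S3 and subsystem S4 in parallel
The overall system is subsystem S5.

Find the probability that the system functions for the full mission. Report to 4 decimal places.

R(A) = exp(−0.0000961 × 2000) = 0.825142
R(B) = exp(−0.000130 × 2000) = 0.771052
R(C) = exp(−0.0000353 × 2000) = 0.931835
R(D) = exp(−0.0000565 × 2000) = 0.893151
R(E) = exp(−0.0000114 × 2000) = 0.977458
R(F) = exp(−0.0000287 × 2000) = 0.944216
Parallel (A and B): 1 − (1 − 0.825142)(1 − 0.771052) = 0.959967
Parallel (C and D): 1 − (1 − 0.931835)(1 − 0.893151) = 0.992717
Series ([0.959967] and [0.992717]): 0.959967 × 0.992717 = 0.952976
Series (E and F): 0.977458 × 0.944216 = 0.922931
Parallel ([0.952976] and [0.922931]): 1 − (1 − 0.952976)(1 − 0.922931) = 0.9964

0.9964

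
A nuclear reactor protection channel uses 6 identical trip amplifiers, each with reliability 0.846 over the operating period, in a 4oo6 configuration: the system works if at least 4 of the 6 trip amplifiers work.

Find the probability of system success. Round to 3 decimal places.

R = Σ_{i=4}^{6} C(6,i) p^i (1−p)^{6−i} with p = 0.846
C(6,4)·0.846^4·0.154^2 = 0.18223
C(6,5)·0.846^5·0.154^1 = 0.40043
C(6,6)·0.846^6·0.154^0 = 0.36663
Sum = 0.949

0.949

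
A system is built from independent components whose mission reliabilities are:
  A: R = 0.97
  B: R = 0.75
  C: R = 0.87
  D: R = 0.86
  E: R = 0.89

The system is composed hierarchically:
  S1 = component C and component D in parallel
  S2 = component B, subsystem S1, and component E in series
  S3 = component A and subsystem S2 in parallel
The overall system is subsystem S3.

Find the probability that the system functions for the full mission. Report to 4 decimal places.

0.9897

Parallel (C and D): 1 − (1 − 0.870000)(1 − 0.860000) = 0.981800
Series (B, [0.981800], and E): 0.750000 × 0.981800 × 0.890000 = 0.655352
Parallel (A and [0.655352]): 1 − (1 − 0.970000)(1 − 0.655352) = 0.9897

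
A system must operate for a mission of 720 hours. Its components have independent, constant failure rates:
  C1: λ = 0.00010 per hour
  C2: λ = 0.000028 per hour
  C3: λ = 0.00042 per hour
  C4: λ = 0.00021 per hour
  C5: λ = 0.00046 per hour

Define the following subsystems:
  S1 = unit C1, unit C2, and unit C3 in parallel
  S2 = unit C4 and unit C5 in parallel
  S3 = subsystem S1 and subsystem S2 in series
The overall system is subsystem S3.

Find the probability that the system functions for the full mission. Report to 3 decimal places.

R(C1) = exp(−0.00010 × 720) = 0.93053
R(C2) = exp(−0.000028 × 720) = 0.98004
R(C3) = exp(−0.00042 × 720) = 0.73904
R(C4) = exp(−0.00021 × 720) = 0.85968
R(C5) = exp(−0.00046 × 720) = 0.71806
Parallel (C1, C2, and C3): 1 − (1 − 0.93053)(1 − 0.98004)(1 − 0.73904) = 0.99964
Parallel (C4 and C5): 1 − (1 − 0.85968)(1 − 0.71806) = 0.96044
Series ([0.99964] and [0.96044]): 0.99964 × 0.96044 = 0.960

0.960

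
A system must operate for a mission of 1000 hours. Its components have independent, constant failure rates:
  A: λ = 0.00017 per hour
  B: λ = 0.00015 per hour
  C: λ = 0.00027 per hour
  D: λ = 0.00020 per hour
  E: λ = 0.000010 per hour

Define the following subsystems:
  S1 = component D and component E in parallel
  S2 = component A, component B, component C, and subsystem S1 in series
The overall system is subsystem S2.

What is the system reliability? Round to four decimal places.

0.5533

R(A) = exp(−0.00017 × 1000) = 0.843665
R(B) = exp(−0.00015 × 1000) = 0.860708
R(C) = exp(−0.00027 × 1000) = 0.763379
R(D) = exp(−0.00020 × 1000) = 0.818731
R(E) = exp(−0.000010 × 1000) = 0.990050
Parallel (D and E): 1 − (1 − 0.818731)(1 − 0.990050) = 0.998196
Series (A, B, C, and [0.998196]): 0.843665 × 0.860708 × 0.763379 × 0.998196 = 0.5533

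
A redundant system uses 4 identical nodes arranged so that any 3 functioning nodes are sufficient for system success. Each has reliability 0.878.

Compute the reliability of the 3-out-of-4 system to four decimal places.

R = Σ_{i=3}^{4} C(4,i) p^i (1−p)^{4−i} with p = 0.878
C(4,3)·0.878^3·0.122^1 = 0.330296
C(4,4)·0.878^4·0.122^0 = 0.594262
Sum = 0.9246

0.9246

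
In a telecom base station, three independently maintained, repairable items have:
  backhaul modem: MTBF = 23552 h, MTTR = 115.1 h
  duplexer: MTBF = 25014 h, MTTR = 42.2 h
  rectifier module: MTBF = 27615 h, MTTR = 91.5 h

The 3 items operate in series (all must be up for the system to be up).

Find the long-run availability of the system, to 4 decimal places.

A(backhaul modem) = MTBF/(MTBF+MTTR) = 23552/(23552+115.1) = 0.995137
A(duplexer) = MTBF/(MTBF+MTTR) = 25014/(25014+42.2) = 0.998316
A(rectifier module) = MTBF/(MTBF+MTTR) = 27615/(27615+91.5) = 0.996698
Series availability: 0.995137 × 0.998316 × 0.996698 = 0.9902

0.9902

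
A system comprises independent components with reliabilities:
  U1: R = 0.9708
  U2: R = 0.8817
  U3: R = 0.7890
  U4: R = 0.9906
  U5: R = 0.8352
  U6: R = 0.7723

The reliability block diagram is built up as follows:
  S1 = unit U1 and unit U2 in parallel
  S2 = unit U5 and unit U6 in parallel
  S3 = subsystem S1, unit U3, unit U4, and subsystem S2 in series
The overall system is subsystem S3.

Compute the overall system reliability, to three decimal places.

0.750

Parallel (U1 and U2): 1 − (1 − 0.97080)(1 − 0.88170) = 0.99655
Parallel (U5 and U6): 1 − (1 − 0.83520)(1 − 0.77230) = 0.96248
Series ([0.99655], U3, U4, and [0.96248]): 0.99655 × 0.78900 × 0.99060 × 0.96248 = 0.750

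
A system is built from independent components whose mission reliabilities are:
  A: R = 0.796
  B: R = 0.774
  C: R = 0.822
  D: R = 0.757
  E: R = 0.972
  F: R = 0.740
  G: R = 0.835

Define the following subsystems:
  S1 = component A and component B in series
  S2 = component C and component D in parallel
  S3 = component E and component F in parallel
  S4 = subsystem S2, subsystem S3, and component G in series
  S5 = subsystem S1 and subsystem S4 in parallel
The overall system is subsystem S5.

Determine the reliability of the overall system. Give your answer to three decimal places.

Series (A and B): 0.79600 × 0.77400 = 0.61610
Parallel (C and D): 1 − (1 − 0.82200)(1 − 0.75700) = 0.95675
Parallel (E and F): 1 − (1 − 0.97200)(1 − 0.74000) = 0.99272
Series ([0.95675], [0.99272], and G): 0.95675 × 0.99272 × 0.83500 = 0.79307
Parallel ([0.61610] and [0.79307]): 1 − (1 − 0.61610)(1 − 0.79307) = 0.921

0.921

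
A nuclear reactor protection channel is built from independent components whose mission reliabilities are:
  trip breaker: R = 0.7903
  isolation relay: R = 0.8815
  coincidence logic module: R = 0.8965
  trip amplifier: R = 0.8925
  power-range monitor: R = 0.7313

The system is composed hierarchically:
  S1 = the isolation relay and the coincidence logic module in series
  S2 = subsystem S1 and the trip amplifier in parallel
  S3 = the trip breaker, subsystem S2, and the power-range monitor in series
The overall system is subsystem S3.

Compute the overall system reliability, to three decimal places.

0.565

Series (isolation relay and coincidence logic module): 0.88150 × 0.89650 = 0.79026
Parallel ([0.79026] and trip amplifier): 1 − (1 − 0.79026)(1 − 0.89250) = 0.97745
Series (trip breaker, [0.97745], and power-range monitor): 0.79030 × 0.97745 × 0.73130 = 0.565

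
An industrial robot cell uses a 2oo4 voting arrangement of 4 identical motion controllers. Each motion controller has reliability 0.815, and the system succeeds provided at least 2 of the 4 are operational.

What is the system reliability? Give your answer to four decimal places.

R = Σ_{i=2}^{4} C(4,i) p^i (1−p)^{4−i} with p = 0.815
C(4,2)·0.815^2·0.185^2 = 0.136399
C(4,3)·0.815^3·0.185^1 = 0.400594
C(4,4)·0.815^4·0.185^0 = 0.441195
Sum = 0.9782

0.9782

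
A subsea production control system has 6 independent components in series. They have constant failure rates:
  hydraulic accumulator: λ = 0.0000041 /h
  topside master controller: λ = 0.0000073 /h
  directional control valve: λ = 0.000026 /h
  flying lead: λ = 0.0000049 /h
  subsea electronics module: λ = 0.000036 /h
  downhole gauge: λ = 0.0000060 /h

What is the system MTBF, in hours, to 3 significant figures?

Series of exponential components: λ_sys = Σ λ_i
λ_sys = 0.0000041 + 0.0000073 + 0.000026 + 0.0000049 + 0.000036 + 0.0000060 = 8.4300e-05 /h
MTBF = 1 / λ_sys = 11900 h

11900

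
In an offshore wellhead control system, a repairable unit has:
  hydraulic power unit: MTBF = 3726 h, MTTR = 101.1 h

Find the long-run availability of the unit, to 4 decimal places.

0.9736

A(hydraulic power unit) = MTBF/(MTBF+MTTR) = 3726/(3726+101.1) = 0.9736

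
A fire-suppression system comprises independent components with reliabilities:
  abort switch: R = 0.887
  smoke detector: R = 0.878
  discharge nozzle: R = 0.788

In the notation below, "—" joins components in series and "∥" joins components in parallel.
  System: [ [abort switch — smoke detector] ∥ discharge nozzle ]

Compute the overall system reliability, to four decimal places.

Series (abort switch and smoke detector): 0.887000 × 0.878000 = 0.778786
Parallel ([0.778786] and discharge nozzle): 1 − (1 − 0.778786)(1 − 0.788000) = 0.9531

0.9531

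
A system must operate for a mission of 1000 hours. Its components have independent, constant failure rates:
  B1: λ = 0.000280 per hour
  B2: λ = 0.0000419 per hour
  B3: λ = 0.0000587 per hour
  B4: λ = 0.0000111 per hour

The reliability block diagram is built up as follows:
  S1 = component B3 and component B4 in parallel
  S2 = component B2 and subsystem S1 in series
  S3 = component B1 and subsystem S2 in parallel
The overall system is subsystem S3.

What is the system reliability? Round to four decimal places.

0.9898

R(B1) = exp(−0.000280 × 1000) = 0.755784
R(B2) = exp(−0.0000419 × 1000) = 0.958966
R(B3) = exp(−0.0000587 × 1000) = 0.942990
R(B4) = exp(−0.0000111 × 1000) = 0.988961
Parallel (B3 and B4): 1 − (1 − 0.942990)(1 − 0.988961) = 0.999371
Series (B2 and [0.999371]): 0.958966 × 0.999371 = 0.958363
Parallel (B1 and [0.958363]): 1 − (1 − 0.755784)(1 − 0.958363) = 0.9898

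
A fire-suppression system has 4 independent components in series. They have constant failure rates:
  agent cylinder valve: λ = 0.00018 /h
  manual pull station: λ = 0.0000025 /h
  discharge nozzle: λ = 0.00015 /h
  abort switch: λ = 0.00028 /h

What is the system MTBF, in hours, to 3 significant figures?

Series of exponential components: λ_sys = Σ λ_i
λ_sys = 0.00018 + 0.0000025 + 0.00015 + 0.00028 = 6.1250e-04 /h
MTBF = 1 / λ_sys = 1630 h

1630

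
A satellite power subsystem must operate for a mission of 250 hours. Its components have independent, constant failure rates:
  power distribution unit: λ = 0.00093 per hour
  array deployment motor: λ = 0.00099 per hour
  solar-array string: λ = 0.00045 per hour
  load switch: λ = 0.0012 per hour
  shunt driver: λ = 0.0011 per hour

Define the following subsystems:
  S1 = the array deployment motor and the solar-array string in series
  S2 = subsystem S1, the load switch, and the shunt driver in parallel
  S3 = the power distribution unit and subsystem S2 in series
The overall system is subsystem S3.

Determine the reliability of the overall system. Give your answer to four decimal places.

0.7776

R(power distribution unit) = exp(−0.00093 × 250) = 0.792550
R(array deployment motor) = exp(−0.00099 × 250) = 0.780750
R(solar-array string) = exp(−0.00045 × 250) = 0.893597
R(load switch) = exp(−0.0012 × 250) = 0.740818
R(shunt driver) = exp(−0.0011 × 250) = 0.759572
Series (array deployment motor and solar-array string): 0.780750 × 0.893597 = 0.697676
Parallel ([0.697676], load switch, and shunt driver): 1 − (1 − 0.697676)(1 − 0.740818)(1 − 0.759572) = 0.981161
Series (power distribution unit and [0.981161]): 0.792550 × 0.981161 = 0.7776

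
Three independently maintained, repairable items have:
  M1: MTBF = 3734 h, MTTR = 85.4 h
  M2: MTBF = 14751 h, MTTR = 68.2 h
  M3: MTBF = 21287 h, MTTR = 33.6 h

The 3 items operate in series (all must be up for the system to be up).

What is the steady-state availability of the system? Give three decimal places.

0.972

A(M1) = MTBF/(MTBF+MTTR) = 3734/(3734+85.4) = 0.977640
A(M2) = MTBF/(MTBF+MTTR) = 14751/(14751+68.2) = 0.995398
A(M3) = MTBF/(MTBF+MTTR) = 21287/(21287+33.6) = 0.998424
Series availability: 0.977640 × 0.995398 × 0.998424 = 0.972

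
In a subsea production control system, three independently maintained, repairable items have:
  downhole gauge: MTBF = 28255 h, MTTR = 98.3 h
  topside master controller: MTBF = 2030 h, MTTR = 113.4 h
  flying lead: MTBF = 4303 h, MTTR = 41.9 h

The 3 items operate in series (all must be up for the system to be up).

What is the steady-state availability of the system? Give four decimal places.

A(downhole gauge) = MTBF/(MTBF+MTTR) = 28255/(28255+98.3) = 0.996533
A(topside master controller) = MTBF/(MTBF+MTTR) = 2030/(2030+113.4) = 0.947093
A(flying lead) = MTBF/(MTBF+MTTR) = 4303/(4303+41.9) = 0.990357
Series availability: 0.996533 × 0.947093 × 0.990357 = 0.9347

0.9347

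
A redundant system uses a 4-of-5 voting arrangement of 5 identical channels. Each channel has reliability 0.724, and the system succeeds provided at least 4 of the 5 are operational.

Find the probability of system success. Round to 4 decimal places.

0.5781

R = Σ_{i=4}^{5} C(5,i) p^i (1−p)^{5−i} with p = 0.724
C(5,4)·0.724^4·0.276^1 = 0.379169
C(5,5)·0.724^5·0.276^0 = 0.198927
Sum = 0.5781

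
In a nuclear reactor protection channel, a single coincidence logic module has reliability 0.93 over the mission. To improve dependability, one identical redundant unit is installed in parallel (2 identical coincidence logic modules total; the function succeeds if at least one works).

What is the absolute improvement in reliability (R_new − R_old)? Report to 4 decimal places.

R_before = 0.93
R_after = 1 − (1 − 0.93)^2 = 0.9951
ΔR = 0.9951 − 0.93 = 0.0651

0.0651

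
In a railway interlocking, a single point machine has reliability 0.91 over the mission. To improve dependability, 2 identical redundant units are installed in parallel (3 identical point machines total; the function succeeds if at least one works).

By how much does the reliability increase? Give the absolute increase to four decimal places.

0.0893

R_before = 0.91
R_after = 1 − (1 − 0.91)^3 = 0.9993
ΔR = 0.9993 − 0.91 = 0.0893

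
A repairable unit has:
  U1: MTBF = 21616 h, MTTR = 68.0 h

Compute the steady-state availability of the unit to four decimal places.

0.9969

A(U1) = MTBF/(MTBF+MTTR) = 21616/(21616+68.0) = 0.9969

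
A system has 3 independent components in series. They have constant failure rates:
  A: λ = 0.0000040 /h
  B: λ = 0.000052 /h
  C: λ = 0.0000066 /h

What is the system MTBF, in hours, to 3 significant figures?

16000

Series of exponential components: λ_sys = Σ λ_i
λ_sys = 0.0000040 + 0.000052 + 0.0000066 = 6.2600e-05 /h
MTBF = 1 / λ_sys = 16000 h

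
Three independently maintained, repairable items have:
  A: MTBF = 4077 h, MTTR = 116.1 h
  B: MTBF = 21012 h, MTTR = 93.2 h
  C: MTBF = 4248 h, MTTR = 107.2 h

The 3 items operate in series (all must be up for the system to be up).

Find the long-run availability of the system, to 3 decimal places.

A(A) = MTBF/(MTBF+MTTR) = 4077/(4077+116.1) = 0.972312
A(B) = MTBF/(MTBF+MTTR) = 21012/(21012+93.2) = 0.995584
A(C) = MTBF/(MTBF+MTTR) = 4248/(4248+107.2) = 0.975386
Series availability: 0.972312 × 0.995584 × 0.975386 = 0.944

0.944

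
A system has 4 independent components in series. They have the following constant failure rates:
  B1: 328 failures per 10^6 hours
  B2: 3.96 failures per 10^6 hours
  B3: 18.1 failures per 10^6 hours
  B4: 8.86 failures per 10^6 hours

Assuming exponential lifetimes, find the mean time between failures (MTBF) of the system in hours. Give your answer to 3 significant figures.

2790

Series of exponential components: λ_sys = Σ λ_i
λ_sys = 0.000328 + 0.00000396 + 0.0000181 + 0.00000886 = 3.5892e-04 /h
MTBF = 1 / λ_sys = 2790 h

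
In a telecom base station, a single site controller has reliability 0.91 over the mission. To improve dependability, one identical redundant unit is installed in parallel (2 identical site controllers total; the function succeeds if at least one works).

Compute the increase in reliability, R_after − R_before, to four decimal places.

R_before = 0.91
R_after = 1 − (1 − 0.91)^2 = 0.9919
ΔR = 0.9919 − 0.91 = 0.0819

0.0819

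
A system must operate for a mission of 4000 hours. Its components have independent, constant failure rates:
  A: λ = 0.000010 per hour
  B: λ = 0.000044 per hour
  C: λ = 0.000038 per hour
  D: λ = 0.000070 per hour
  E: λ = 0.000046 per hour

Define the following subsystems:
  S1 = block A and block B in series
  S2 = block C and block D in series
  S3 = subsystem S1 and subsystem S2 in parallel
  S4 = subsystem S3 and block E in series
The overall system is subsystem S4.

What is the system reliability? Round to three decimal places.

0.775

R(A) = exp(−0.000010 × 4000) = 0.96079
R(B) = exp(−0.000044 × 4000) = 0.83862
R(C) = exp(−0.000038 × 4000) = 0.85899
R(D) = exp(−0.000070 × 4000) = 0.75578
R(E) = exp(−0.000046 × 4000) = 0.83194
Series (A and B): 0.96079 × 0.83862 = 0.80574
Series (C and D): 0.85899 × 0.75578 = 0.64921
Parallel ([0.80574] and [0.64921]): 1 − (1 − 0.80574)(1 − 0.64921) = 0.93186
Series ([0.93186] and E): 0.93186 × 0.83194 = 0.775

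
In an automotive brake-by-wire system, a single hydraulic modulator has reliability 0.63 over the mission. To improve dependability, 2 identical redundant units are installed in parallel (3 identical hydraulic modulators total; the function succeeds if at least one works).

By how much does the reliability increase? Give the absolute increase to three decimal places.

R_before = 0.63
R_after = 1 − (1 − 0.63)^3 = 0.949
ΔR = 0.949 − 0.63 = 0.319

0.319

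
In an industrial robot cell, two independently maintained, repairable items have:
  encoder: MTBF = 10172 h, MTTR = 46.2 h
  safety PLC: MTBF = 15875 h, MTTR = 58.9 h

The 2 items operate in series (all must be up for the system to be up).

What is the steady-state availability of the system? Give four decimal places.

A(encoder) = MTBF/(MTBF+MTTR) = 10172/(10172+46.2) = 0.995479
A(safety PLC) = MTBF/(MTBF+MTTR) = 15875/(15875+58.9) = 0.996303
Series availability: 0.995479 × 0.996303 = 0.9918

0.9918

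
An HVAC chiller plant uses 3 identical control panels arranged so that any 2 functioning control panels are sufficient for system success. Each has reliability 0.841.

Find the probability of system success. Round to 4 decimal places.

0.9322

R = Σ_{i=2}^{3} C(3,i) p^i (1−p)^{3−i} with p = 0.841
C(3,2)·0.841^2·0.159^1 = 0.337373
C(3,3)·0.841^3·0.159^0 = 0.594823
Sum = 0.9322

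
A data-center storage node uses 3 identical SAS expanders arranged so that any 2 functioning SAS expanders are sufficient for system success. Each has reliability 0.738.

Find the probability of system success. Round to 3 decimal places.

R = Σ_{i=2}^{3} C(3,i) p^i (1−p)^{3−i} with p = 0.738
C(3,2)·0.738^2·0.262^1 = 0.42809
C(3,3)·0.738^3·0.262^0 = 0.40195
Sum = 0.830

0.830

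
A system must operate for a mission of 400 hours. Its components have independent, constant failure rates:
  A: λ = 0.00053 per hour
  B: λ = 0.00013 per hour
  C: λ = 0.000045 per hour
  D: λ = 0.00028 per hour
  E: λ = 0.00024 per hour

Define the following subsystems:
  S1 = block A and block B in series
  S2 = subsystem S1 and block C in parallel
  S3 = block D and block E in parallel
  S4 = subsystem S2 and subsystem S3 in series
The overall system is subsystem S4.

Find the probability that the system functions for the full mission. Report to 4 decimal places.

0.9862

R(A) = exp(−0.00053 × 400) = 0.808965
R(B) = exp(−0.00013 × 400) = 0.949329
R(C) = exp(−0.000045 × 400) = 0.982161
R(D) = exp(−0.00028 × 400) = 0.894044
R(E) = exp(−0.00024 × 400) = 0.908464
Series (A and B): 0.808965 × 0.949329 = 0.767974
Parallel ([0.767974] and C): 1 − (1 − 0.767974)(1 − 0.982161) = 0.995861
Parallel (D and E): 1 − (1 − 0.894044)(1 − 0.908464) = 0.990301
Series ([0.995861] and [0.990301]): 0.995861 × 0.990301 = 0.9862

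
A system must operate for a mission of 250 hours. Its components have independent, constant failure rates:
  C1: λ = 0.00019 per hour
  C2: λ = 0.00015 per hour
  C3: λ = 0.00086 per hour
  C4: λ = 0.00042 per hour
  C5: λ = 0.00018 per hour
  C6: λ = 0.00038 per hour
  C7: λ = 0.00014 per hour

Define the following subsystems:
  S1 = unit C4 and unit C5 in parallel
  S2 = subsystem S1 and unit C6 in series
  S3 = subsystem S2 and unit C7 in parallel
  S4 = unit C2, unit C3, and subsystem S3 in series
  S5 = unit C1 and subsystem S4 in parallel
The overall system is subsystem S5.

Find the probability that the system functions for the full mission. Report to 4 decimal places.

R(C1) = exp(−0.00019 × 250) = 0.953610
R(C2) = exp(−0.00015 × 250) = 0.963194
R(C3) = exp(−0.00086 × 250) = 0.806541
R(C4) = exp(−0.00042 × 250) = 0.900325
R(C5) = exp(−0.00018 × 250) = 0.955997
R(C6) = exp(−0.00038 × 250) = 0.909373
R(C7) = exp(−0.00014 × 250) = 0.965605
Parallel (C4 and C5): 1 − (1 − 0.900325)(1 − 0.955997) = 0.995614
Series ([0.995614] and C6): 0.995614 × 0.909373 = 0.905384
Parallel ([0.905384] and C7): 1 − (1 − 0.905384)(1 − 0.965605) = 0.996746
Series (C2, C3, and [0.996746]): 0.963194 × 0.806541 × 0.996746 = 0.774328
Parallel (C1 and [0.774328]): 1 − (1 − 0.953610)(1 − 0.774328) = 0.9895

0.9895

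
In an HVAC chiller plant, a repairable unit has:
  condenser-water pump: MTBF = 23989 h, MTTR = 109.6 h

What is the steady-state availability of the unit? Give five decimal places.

A(condenser-water pump) = MTBF/(MTBF+MTTR) = 23989/(23989+109.6) = 0.99545

0.99545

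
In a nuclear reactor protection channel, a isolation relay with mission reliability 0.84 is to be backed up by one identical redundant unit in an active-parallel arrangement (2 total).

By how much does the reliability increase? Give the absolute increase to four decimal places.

R_before = 0.84
R_after = 1 − (1 − 0.84)^2 = 0.9744
ΔR = 0.9744 − 0.84 = 0.1344

0.1344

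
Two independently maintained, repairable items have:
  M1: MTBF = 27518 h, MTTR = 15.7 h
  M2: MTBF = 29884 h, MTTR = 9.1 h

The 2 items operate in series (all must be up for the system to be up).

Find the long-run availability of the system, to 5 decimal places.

A(M1) = MTBF/(MTBF+MTTR) = 27518/(27518+15.7) = 0.999430
A(M2) = MTBF/(MTBF+MTTR) = 29884/(29884+9.1) = 0.999696
Series availability: 0.999430 × 0.999696 = 0.99913

0.99913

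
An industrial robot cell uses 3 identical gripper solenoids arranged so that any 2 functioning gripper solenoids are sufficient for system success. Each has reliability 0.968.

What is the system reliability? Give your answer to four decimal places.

R = Σ_{i=2}^{3} C(3,i) p^i (1−p)^{3−i} with p = 0.968
C(3,2)·0.968^2·0.032^1 = 0.089954
C(3,3)·0.968^3·0.032^0 = 0.907039
Sum = 0.9970

0.9970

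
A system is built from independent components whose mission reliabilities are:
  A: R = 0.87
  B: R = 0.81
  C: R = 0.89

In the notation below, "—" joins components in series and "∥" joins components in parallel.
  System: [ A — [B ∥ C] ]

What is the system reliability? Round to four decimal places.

0.8518

Parallel (B and C): 1 − (1 − 0.810000)(1 − 0.890000) = 0.979100
Series (A and [0.979100]): 0.870000 × 0.979100 = 0.8518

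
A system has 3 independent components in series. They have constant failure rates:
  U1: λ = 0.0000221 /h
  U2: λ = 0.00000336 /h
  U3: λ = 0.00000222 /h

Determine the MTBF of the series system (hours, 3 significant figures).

Series of exponential components: λ_sys = Σ λ_i
λ_sys = 0.0000221 + 0.00000336 + 0.00000222 = 2.7680e-05 /h
MTBF = 1 / λ_sys = 36100 h

36100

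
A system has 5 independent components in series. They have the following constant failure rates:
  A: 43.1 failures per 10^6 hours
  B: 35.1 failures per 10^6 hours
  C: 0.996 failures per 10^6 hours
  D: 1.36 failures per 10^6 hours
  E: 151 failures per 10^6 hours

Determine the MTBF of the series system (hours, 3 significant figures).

4320

Series of exponential components: λ_sys = Σ λ_i
λ_sys = 0.0000431 + 0.0000351 + 0.000000996 + 0.00000136 + 0.000151 = 2.3156e-04 /h
MTBF = 1 / λ_sys = 4320 h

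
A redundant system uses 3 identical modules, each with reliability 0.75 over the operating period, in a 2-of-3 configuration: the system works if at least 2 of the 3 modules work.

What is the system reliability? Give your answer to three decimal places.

R = Σ_{i=2}^{3} C(3,i) p^i (1−p)^{3−i} with p = 0.75
C(3,2)·0.75^2·0.25^1 = 0.42188
C(3,3)·0.75^3·0.25^0 = 0.42188
Sum = 0.844

0.844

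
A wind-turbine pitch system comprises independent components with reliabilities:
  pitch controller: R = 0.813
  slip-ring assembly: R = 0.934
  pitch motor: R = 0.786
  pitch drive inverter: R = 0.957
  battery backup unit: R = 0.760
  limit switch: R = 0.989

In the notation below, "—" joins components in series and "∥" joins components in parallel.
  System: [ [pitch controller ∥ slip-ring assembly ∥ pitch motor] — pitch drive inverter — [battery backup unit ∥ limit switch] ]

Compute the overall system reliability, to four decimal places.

0.9520

Parallel (pitch controller, slip-ring assembly, and pitch motor): 1 − (1 − 0.813000)(1 − 0.934000)(1 − 0.786000) = 0.997359
Parallel (battery backup unit and limit switch): 1 − (1 − 0.760000)(1 − 0.989000) = 0.997360
Series ([0.997359], pitch drive inverter, and [0.997360]): 0.997359 × 0.957000 × 0.997360 = 0.9520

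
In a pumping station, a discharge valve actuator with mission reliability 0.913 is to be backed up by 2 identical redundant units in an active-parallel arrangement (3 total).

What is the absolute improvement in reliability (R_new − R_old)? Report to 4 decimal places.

R_before = 0.913
R_after = 1 − (1 − 0.913)^3 = 0.9993
ΔR = 0.9993 − 0.913 = 0.0863

0.0863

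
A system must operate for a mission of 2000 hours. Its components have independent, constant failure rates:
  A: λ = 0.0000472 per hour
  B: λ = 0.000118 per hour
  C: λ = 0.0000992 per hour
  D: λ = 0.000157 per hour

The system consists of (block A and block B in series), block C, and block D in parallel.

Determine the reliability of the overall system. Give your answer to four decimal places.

0.9864

R(A) = exp(−0.0000472 × 2000) = 0.909919
R(B) = exp(−0.000118 × 2000) = 0.789781
R(C) = exp(−0.0000992 × 2000) = 0.820042
R(D) = exp(−0.000157 × 2000) = 0.730519
Series (A and B): 0.909919 × 0.789781 = 0.718637
Parallel ([0.718637], C, and D): 1 − (1 − 0.718637)(1 − 0.820042)(1 − 0.730519) = 0.9864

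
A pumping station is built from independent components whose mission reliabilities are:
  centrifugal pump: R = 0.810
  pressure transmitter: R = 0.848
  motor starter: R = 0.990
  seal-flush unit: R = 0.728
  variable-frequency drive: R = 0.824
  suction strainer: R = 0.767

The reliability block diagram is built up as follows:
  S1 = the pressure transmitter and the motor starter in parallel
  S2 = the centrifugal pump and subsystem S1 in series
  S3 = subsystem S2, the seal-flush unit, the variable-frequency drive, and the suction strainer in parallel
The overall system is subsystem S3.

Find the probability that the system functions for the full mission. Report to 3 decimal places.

0.998

Parallel (pressure transmitter and motor starter): 1 − (1 − 0.84800)(1 − 0.99000) = 0.99848
Series (centrifugal pump and [0.99848]): 0.81000 × 0.99848 = 0.80877
Parallel ([0.80877], seal-flush unit, variable-frequency drive, and suction strainer): 1 − (1 − 0.80877)(1 − 0.72800)(1 − 0.82400)(1 − 0.76700) = 0.998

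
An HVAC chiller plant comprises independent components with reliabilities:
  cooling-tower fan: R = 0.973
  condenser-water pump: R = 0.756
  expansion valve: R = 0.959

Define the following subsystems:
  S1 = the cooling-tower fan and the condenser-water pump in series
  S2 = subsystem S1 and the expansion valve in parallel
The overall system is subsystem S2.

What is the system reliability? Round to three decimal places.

0.989

Series (cooling-tower fan and condenser-water pump): 0.97300 × 0.75600 = 0.73559
Parallel ([0.73559] and expansion valve): 1 − (1 − 0.73559)(1 − 0.95900) = 0.989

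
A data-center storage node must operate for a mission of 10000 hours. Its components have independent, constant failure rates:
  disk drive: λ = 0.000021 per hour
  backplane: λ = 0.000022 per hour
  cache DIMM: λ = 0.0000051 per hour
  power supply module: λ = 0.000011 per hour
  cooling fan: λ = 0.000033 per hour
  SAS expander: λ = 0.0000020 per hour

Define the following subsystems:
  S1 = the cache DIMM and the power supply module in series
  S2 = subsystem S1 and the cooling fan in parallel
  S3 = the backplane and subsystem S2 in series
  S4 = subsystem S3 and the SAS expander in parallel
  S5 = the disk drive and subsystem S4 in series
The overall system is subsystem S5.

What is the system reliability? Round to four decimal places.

R(disk drive) = exp(−0.000021 × 10000) = 0.810584
R(backplane) = exp(−0.000022 × 10000) = 0.802519
R(cache DIMM) = exp(−0.0000051 × 10000) = 0.950279
R(power supply module) = exp(−0.000011 × 10000) = 0.895834
R(cooling fan) = exp(−0.000033 × 10000) = 0.718924
R(SAS expander) = exp(−0.0000020 × 10000) = 0.980199
Series (cache DIMM and power supply module): 0.950279 × 0.895834 = 0.851292
Parallel ([0.851292] and cooling fan): 1 − (1 − 0.851292)(1 − 0.718924) = 0.958202
Series (backplane and [0.958202]): 0.802519 × 0.958202 = 0.768975
Parallel ([0.768975] and SAS expander): 1 − (1 − 0.768975)(1 − 0.980199) = 0.995425
Series (disk drive and [0.995425]): 0.810584 × 0.995425 = 0.8069

0.8069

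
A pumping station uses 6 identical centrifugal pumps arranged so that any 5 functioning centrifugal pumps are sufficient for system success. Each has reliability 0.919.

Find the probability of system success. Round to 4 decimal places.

R = Σ_{i=5}^{6} C(6,i) p^i (1−p)^{6−i} with p = 0.919
C(6,5)·0.919^5·0.081^1 = 0.318577
C(6,6)·0.919^6·0.081^0 = 0.602411
Sum = 0.9210

0.9210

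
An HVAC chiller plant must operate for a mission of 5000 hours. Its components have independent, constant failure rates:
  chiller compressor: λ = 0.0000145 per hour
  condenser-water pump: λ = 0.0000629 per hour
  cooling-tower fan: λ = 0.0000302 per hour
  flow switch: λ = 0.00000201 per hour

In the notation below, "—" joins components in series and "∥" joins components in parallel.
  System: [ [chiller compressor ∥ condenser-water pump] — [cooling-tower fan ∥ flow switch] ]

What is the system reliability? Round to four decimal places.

R(chiller compressor) = exp(−0.0000145 × 5000) = 0.930066
R(condenser-water pump) = exp(−0.0000629 × 5000) = 0.730154
R(cooling-tower fan) = exp(−0.0000302 × 5000) = 0.859848
R(flow switch) = exp(−0.00000201 × 5000) = 0.990000
Parallel (chiller compressor and condenser-water pump): 1 − (1 − 0.930066)(1 − 0.730154) = 0.981129
Parallel (cooling-tower fan and flow switch): 1 − (1 − 0.859848)(1 − 0.990000) = 0.998598
Series ([0.981129] and [0.998598]): 0.981129 × 0.998598 = 0.9798

0.9798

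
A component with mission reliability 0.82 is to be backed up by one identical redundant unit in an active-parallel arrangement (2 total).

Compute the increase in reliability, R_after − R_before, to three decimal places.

R_before = 0.82
R_after = 1 − (1 − 0.82)^2 = 0.968
ΔR = 0.968 − 0.82 = 0.148

0.148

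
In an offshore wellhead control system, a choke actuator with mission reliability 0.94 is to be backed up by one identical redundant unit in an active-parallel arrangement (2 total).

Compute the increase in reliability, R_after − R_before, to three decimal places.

0.056

R_before = 0.94
R_after = 1 − (1 − 0.94)^2 = 0.996
ΔR = 0.996 − 0.94 = 0.056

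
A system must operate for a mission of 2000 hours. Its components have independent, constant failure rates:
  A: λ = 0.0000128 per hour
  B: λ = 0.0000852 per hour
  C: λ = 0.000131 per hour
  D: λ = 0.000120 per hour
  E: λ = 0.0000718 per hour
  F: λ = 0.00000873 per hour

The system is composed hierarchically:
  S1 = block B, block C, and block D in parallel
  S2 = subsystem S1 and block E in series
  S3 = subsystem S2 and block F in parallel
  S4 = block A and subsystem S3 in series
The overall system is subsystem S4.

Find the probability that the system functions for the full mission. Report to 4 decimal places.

R(A) = exp(−0.0000128 × 2000) = 0.974725
R(B) = exp(−0.0000852 × 2000) = 0.843327
R(C) = exp(−0.000131 × 2000) = 0.769511
R(D) = exp(−0.000120 × 2000) = 0.786628
R(E) = exp(−0.0000718 × 2000) = 0.866234
R(F) = exp(−0.00000873 × 2000) = 0.982692
Parallel (B, C, and D): 1 − (1 − 0.843327)(1 − 0.769511)(1 − 0.786628) = 0.992295
Series ([0.992295] and E): 0.992295 × 0.866234 = 0.859560
Parallel ([0.859560] and F): 1 − (1 − 0.859560)(1 − 0.982692) = 0.997569
Series (A and [0.997569]): 0.974725 × 0.997569 = 0.9724

0.9724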